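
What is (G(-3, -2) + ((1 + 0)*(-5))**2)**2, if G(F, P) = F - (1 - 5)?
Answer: 676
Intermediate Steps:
G(F, P) = 4 + F (G(F, P) = F - 1*(-4) = F + 4 = 4 + F)
(G(-3, -2) + ((1 + 0)*(-5))**2)**2 = ((4 - 3) + ((1 + 0)*(-5))**2)**2 = (1 + (1*(-5))**2)**2 = (1 + (-5)**2)**2 = (1 + 25)**2 = 26**2 = 676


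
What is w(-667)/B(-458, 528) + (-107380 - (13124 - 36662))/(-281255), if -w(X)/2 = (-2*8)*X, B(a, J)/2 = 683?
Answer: -2944289274/192097165 ≈ -15.327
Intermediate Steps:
B(a, J) = 1366 (B(a, J) = 2*683 = 1366)
w(X) = 32*X (w(X) = -2*(-2*8)*X = -(-32)*X = 32*X)
w(-667)/B(-458, 528) + (-107380 - (13124 - 36662))/(-281255) = (32*(-667))/1366 + (-107380 - (13124 - 36662))/(-281255) = -21344*1/1366 + (-107380 - 1*(-23538))*(-1/281255) = -10672/683 + (-107380 + 23538)*(-1/281255) = -10672/683 - 83842*(-1/281255) = -10672/683 + 83842/281255 = -2944289274/192097165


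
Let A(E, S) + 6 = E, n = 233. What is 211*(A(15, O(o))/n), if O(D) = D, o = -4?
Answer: 1899/233 ≈ 8.1502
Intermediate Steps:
A(E, S) = -6 + E
211*(A(15, O(o))/n) = 211*((-6 + 15)/233) = 211*(9*(1/233)) = 211*(9/233) = 1899/233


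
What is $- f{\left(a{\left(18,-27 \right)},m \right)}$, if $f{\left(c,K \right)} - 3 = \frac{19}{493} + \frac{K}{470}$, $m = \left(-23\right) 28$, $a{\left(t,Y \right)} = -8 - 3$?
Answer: $- \frac{193284}{115855} \approx -1.6683$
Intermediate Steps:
$a{\left(t,Y \right)} = -11$
$m = -644$
$f{\left(c,K \right)} = \frac{1498}{493} + \frac{K}{470}$ ($f{\left(c,K \right)} = 3 + \left(\frac{19}{493} + \frac{K}{470}\right) = \frac{1498}{493} + \frac{K}{470}$)
$- f{\left(a{\left(18,-27 \right)},m \right)} = - (\frac{1498}{493} + \frac{1}{470} \left(-644\right)) = - (\frac{1498}{493} - \frac{322}{235}) = \left(-1\right) \frac{193284}{115855} = - \frac{193284}{115855}$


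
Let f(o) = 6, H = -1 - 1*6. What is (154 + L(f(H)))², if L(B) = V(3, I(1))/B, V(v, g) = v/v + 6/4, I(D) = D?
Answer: 3433609/144 ≈ 23845.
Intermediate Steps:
V(v, g) = 5/2 (V(v, g) = 1 + 6*(¼) = 1 + 3/2 = 5/2)
H = -7 (H = -1 - 6 = -7)
L(B) = 5/(2*B)
(154 + L(f(H)))² = (154 + (5/2)/6)² = (154 + (5/2)*(⅙))² = (154 + 5/12)² = (1853/12)² = 3433609/144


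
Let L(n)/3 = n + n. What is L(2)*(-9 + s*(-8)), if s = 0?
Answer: -108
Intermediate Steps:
L(n) = 6*n (L(n) = 3*(n + n) = 3*(2*n) = 6*n)
L(2)*(-9 + s*(-8)) = (6*2)*(-9 + 0*(-8)) = 12*(-9 + 0) = 12*(-9) = -108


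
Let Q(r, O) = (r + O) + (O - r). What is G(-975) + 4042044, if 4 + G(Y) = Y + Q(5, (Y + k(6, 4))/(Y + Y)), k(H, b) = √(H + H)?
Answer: 4041066 - 2*√3/975 ≈ 4.0411e+6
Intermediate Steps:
k(H, b) = √2*√H (k(H, b) = √(2*H) = √2*√H)
Q(r, O) = 2*O (Q(r, O) = (O + r) + (O - r) = 2*O)
G(Y) = -4 + Y + (Y + 2*√3)/Y (G(Y) = -4 + (Y + 2*((Y + √2*√6)/(Y + Y))) = -4 + (Y + 2*((Y + 2*√3)/((2*Y)))) = -4 + (Y + 2*((Y + 2*√3)*(1/(2*Y)))) = -4 + (Y + 2*((Y + 2*√3)/(2*Y))) = -4 + (Y + (Y + 2*√3)/Y) = -4 + Y + (Y + 2*√3)/Y)
G(-975) + 4042044 = (-3 - 975 + 2*√3/(-975)) + 4042044 = (-3 - 975 + 2*√3*(-1/975)) + 4042044 = (-3 - 975 - 2*√3/975) + 4042044 = (-978 - 2*√3/975) + 4042044 = 4041066 - 2*√3/975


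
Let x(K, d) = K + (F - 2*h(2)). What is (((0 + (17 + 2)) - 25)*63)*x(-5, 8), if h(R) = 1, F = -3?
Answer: 3780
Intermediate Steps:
x(K, d) = -5 + K (x(K, d) = K + (-3 - 2*1) = K + (-3 - 2) = K - 5 = -5 + K)
(((0 + (17 + 2)) - 25)*63)*x(-5, 8) = (((0 + (17 + 2)) - 25)*63)*(-5 - 5) = (((0 + 19) - 25)*63)*(-10) = ((19 - 25)*63)*(-10) = -6*63*(-10) = -378*(-10) = 3780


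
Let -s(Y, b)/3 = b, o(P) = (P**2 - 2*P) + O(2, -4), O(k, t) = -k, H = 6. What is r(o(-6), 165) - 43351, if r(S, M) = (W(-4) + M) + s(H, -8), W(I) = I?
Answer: -43166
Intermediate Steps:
o(P) = -2 + P**2 - 2*P (o(P) = (P**2 - 2*P) - 1*2 = (P**2 - 2*P) - 2 = -2 + P**2 - 2*P)
s(Y, b) = -3*b
r(S, M) = 20 + M (r(S, M) = (-4 + M) - 3*(-8) = (-4 + M) + 24 = 20 + M)
r(o(-6), 165) - 43351 = (20 + 165) - 43351 = 185 - 43351 = -43166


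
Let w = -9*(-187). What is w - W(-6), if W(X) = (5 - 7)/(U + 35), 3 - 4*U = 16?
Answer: 213749/127 ≈ 1683.1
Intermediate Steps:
U = -13/4 (U = ¾ - ¼*16 = ¾ - 4 = -13/4 ≈ -3.2500)
W(X) = -8/127 (W(X) = (5 - 7)/(-13/4 + 35) = -2/127/4 = -2*4/127 = -8/127)
w = 1683
w - W(-6) = 1683 - 1*(-8/127) = 1683 + 8/127 = 213749/127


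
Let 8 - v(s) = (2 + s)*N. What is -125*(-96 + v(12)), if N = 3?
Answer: 16250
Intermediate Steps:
v(s) = 2 - 3*s (v(s) = 8 - (2 + s)*3 = 8 - (6 + 3*s) = 8 + (-6 - 3*s) = 2 - 3*s)
-125*(-96 + v(12)) = -125*(-96 + (2 - 3*12)) = -125*(-96 + (2 - 36)) = -125*(-96 - 34) = -125*(-130) = 16250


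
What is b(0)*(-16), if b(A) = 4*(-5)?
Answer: 320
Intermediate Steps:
b(A) = -20
b(0)*(-16) = -20*(-16) = 320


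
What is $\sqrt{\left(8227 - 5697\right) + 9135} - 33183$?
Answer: $-33183 + \sqrt{11665} \approx -33075.0$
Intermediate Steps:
$\sqrt{\left(8227 - 5697\right) + 9135} - 33183 = \sqrt{2530 + 9135} - 33183 = \sqrt{11665} - 33183 = -33183 + \sqrt{11665}$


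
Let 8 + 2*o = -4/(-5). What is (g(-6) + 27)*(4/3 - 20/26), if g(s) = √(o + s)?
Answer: 198/13 + 88*I*√15/195 ≈ 15.231 + 1.7478*I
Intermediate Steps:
o = -18/5 (o = -4 + (-4/(-5))/2 = -4 + (-4*(-⅕))/2 = -4 + (½)*(⅘) = -4 + ⅖ = -18/5 ≈ -3.6000)
g(s) = √(-18/5 + s)
(g(-6) + 27)*(4/3 - 20/26) = (√(-90 + 25*(-6))/5 + 27)*(4/3 - 20/26) = (√(-90 - 150)/5 + 27)*(4*(⅓) - 20*1/26) = (√(-240)/5 + 27)*(4/3 - 10/13) = ((4*I*√15)/5 + 27)*(22/39) = (4*I*√15/5 + 27)*(22/39) = (27 + 4*I*√15/5)*(22/39) = 198/13 + 88*I*√15/195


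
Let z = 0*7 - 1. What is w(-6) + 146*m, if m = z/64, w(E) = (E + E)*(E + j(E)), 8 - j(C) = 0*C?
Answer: -841/32 ≈ -26.281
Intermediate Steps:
z = -1 (z = 0 - 1 = -1)
j(C) = 8 (j(C) = 8 - 0*C = 8 - 1*0 = 8 + 0 = 8)
w(E) = 2*E*(8 + E) (w(E) = (E + E)*(E + 8) = (2*E)*(8 + E) = 2*E*(8 + E))
m = -1/64 ≈ -0.015625
w(-6) + 146*m = 2*(-6)*(8 - 6) + 146*(-1/64) = 2*(-6)*2 - 73/32 = -24 - 73/32 = -841/32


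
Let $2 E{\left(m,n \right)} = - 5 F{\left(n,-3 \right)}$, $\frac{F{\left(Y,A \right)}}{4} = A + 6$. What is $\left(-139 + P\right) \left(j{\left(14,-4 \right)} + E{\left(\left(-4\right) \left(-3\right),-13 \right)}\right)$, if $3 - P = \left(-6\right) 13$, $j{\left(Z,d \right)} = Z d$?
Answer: $4988$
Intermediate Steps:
$F{\left(Y,A \right)} = 24 + 4 A$ ($F{\left(Y,A \right)} = 4 \left(A + 6\right) = 4 \left(6 + A\right) = 24 + 4 A$)
$E{\left(m,n \right)} = -30$ ($E{\left(m,n \right)} = \frac{\left(-5\right) \left(24 + 4 \left(-3\right)\right)}{2} = \frac{\left(-5\right) \left(24 - 12\right)}{2} = \frac{\left(-5\right) 12}{2} = \frac{1}{2} \left(-60\right) = -30$)
$P = 81$ ($P = 3 - \left(-6\right) 13 = 3 - -78 = 3 + 78 = 81$)
$\left(-139 + P\right) \left(j{\left(14,-4 \right)} + E{\left(\left(-4\right) \left(-3\right),-13 \right)}\right) = \left(-139 + 81\right) \left(14 \left(-4\right) - 30\right) = - 58 \left(-56 - 30\right) = \left(-58\right) \left(-86\right) = 4988$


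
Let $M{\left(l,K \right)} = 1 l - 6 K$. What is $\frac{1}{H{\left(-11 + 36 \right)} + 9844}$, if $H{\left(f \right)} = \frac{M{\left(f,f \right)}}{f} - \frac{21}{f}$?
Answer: $\frac{25}{245954} \approx 0.00010165$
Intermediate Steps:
$M{\left(l,K \right)} = l - 6 K$
$H{\left(f \right)} = -5 - \frac{21}{f}$ ($H{\left(f \right)} = \frac{f - 6 f}{f} - \frac{21}{f} = \frac{\left(-5\right) f}{f} - \frac{21}{f} = -5 - \frac{21}{f}$)
$\frac{1}{H{\left(-11 + 36 \right)} + 9844} = \frac{1}{\left(-5 - \frac{21}{-11 + 36}\right) + 9844} = \frac{1}{\left(-5 - \frac{21}{25}\right) + 9844} = \frac{1}{- \frac{146}{25} + 9844} = \frac{1}{\frac{245954}{25}} = \frac{25}{245954}$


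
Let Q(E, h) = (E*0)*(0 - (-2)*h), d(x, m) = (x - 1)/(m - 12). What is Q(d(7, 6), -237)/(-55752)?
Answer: 0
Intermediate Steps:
d(x, m) = (-1 + x)/(-12 + m)
Q(E, h) = 0 (Q(E, h) = 0*(0 + 2*h) = 0*(2*h) = 0)
Q(d(7, 6), -237)/(-55752) = 0/(-55752) = 0*(-1/55752) = 0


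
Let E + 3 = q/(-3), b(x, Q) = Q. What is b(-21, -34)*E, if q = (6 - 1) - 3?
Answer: 374/3 ≈ 124.67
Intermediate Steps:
q = 2 (q = 5 - 3 = 2)
E = -11/3 (E = -3 + 2/(-3) = -3 + 2*(-⅓) = -3 - ⅔ = -11/3 ≈ -3.6667)
b(-21, -34)*E = -34*(-11/3) = 374/3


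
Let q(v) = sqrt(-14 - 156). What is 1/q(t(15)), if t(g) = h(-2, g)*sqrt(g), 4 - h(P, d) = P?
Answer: -I*sqrt(170)/170 ≈ -0.076697*I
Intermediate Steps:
h(P, d) = 4 - P
t(g) = 6*sqrt(g) (t(g) = (4 - 1*(-2))*sqrt(g) = (4 + 2)*sqrt(g) = 6*sqrt(g))
q(v) = I*sqrt(170) (q(v) = sqrt(-170) = I*sqrt(170))
1/q(t(15)) = 1/(I*sqrt(170)) = -I*sqrt(170)/170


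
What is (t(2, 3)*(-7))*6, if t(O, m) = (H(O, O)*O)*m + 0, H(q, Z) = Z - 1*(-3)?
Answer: -1260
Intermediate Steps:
H(q, Z) = 3 + Z (H(q, Z) = Z + 3 = 3 + Z)
t(O, m) = O*m*(3 + O) (t(O, m) = ((3 + O)*O)*m + 0 = (O*(3 + O))*m + 0 = O*m*(3 + O) + 0 = O*m*(3 + O))
(t(2, 3)*(-7))*6 = ((2*3*(3 + 2))*(-7))*6 = ((2*3*5)*(-7))*6 = (30*(-7))*6 = -210*6 = -1260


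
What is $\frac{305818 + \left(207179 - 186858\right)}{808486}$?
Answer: $\frac{326139}{808486} \approx 0.40339$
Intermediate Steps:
$\frac{305818 + \left(207179 - 186858\right)}{808486} = \left(305818 + \left(207179 - 186858\right)\right) \frac{1}{808486} = \left(305818 + 20321\right) \frac{1}{808486} = 326139 \cdot \frac{1}{808486} = \frac{326139}{808486}$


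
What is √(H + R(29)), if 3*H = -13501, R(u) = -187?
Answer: I*√42186/3 ≈ 68.464*I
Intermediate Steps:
H = -13501/3 (H = (⅓)*(-13501) = -13501/3 ≈ -4500.3)
√(H + R(29)) = √(-13501/3 - 187) = √(-14062/3) = I*√42186/3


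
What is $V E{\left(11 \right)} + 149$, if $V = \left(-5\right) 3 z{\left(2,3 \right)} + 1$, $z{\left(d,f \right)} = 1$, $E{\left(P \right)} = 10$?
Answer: $9$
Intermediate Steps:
$V = -14$ ($V = \left(-5\right) 3 \cdot 1 + 1 = \left(-15\right) 1 + 1 = -15 + 1 = -14$)
$V E{\left(11 \right)} + 149 = \left(-14\right) 10 + 149 = -140 + 149 = 9$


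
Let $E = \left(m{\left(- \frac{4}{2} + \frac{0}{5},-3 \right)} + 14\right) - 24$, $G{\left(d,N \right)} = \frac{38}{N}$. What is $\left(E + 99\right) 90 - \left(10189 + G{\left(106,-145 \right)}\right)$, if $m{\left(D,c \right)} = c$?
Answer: $- \frac{355067}{145} \approx -2448.7$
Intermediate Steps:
$E = -13$ ($E = \left(-3 + 14\right) - 24 = 11 - 24 = -13$)
$\left(E + 99\right) 90 - \left(10189 + G{\left(106,-145 \right)}\right) = \left(-13 + 99\right) 90 - \left(10189 + \frac{38}{-145}\right) = 86 \cdot 90 - \left(10189 + 38 \left(- \frac{1}{145}\right)\right) = 7740 - \left(10189 - \frac{38}{145}\right) = 7740 - \frac{1477367}{145} = - \frac{355067}{145}$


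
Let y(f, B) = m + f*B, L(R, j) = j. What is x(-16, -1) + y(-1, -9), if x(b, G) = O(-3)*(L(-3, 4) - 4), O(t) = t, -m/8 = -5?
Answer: 49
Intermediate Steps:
m = 40 (m = -8*(-5) = 40)
y(f, B) = 40 + B*f (y(f, B) = 40 + f*B = 40 + B*f)
x(b, G) = 0 (x(b, G) = -3*(4 - 4) = -3*0 = 0)
x(-16, -1) + y(-1, -9) = 0 + (40 - 9*(-1)) = 0 + (40 + 9) = 0 + 49 = 49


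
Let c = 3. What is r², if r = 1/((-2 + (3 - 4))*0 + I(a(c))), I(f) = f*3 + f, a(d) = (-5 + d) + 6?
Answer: 1/256 ≈ 0.0039063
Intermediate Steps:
a(d) = 1 + d
I(f) = 4*f (I(f) = 3*f + f = 4*f)
r = 1/16 (r = 1/((-2 + (3 - 4))*0 + 4*(1 + 3)) = 1/((-2 - 1)*0 + 4*4) = 1/(-3*0 + 16) = 1/(0 + 16) = 1/16 ≈ 0.062500)
r² = (1/16)² = 1/256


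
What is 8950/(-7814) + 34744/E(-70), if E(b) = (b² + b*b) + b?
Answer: 46101529/19007555 ≈ 2.4254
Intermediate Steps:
E(b) = b + 2*b² (E(b) = (b² + b²) + b = 2*b² + b = b + 2*b²)
8950/(-7814) + 34744/E(-70) = 8950/(-7814) + 34744/((-70*(1 + 2*(-70)))) = 8950*(-1/7814) + 34744/((-70*(1 - 140))) = -4475/3907 + 34744/((-70*(-139))) = -4475/3907 + 34744/9730 = -4475/3907 + 34744*(1/9730) = -4475/3907 + 17372/4865 = 46101529/19007555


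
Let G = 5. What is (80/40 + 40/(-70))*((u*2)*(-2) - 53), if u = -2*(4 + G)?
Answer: 190/7 ≈ 27.143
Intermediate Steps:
u = -18 (u = -2*(4 + 5) = -2*9 = -18)
(80/40 + 40/(-70))*((u*2)*(-2) - 53) = (80/40 + 40/(-70))*(-18*2*(-2) - 53) = (80*(1/40) + 40*(-1/70))*(-36*(-2) - 53) = (2 - 4/7)*(72 - 53) = (10/7)*19 = 190/7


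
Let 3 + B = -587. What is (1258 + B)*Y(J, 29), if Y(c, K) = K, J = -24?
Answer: 19372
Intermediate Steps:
B = -590 (B = -3 - 587 = -590)
(1258 + B)*Y(J, 29) = (1258 - 590)*29 = 668*29 = 19372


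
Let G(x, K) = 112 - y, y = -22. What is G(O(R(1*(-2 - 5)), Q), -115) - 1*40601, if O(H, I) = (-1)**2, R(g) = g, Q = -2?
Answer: -40467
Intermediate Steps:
O(H, I) = 1
G(x, K) = 134 (G(x, K) = 112 - 1*(-22) = 112 + 22 = 134)
G(O(R(1*(-2 - 5)), Q), -115) - 1*40601 = 134 - 1*40601 = 134 - 40601 = -40467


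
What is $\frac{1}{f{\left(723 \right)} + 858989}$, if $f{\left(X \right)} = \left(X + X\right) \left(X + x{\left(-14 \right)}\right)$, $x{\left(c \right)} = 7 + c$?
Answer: $\frac{1}{1894325} \approx 5.2789 \cdot 10^{-7}$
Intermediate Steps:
$f{\left(X \right)} = 2 X \left(-7 + X\right)$ ($f{\left(X \right)} = \left(X + X\right) \left(X + \left(7 - 14\right)\right) = 2 X \left(X - 7\right) = 2 X \left(-7 + X\right)$)
$\frac{1}{f{\left(723 \right)} + 858989} = \frac{1}{2 \cdot 723 \left(-7 + 723\right) + 858989} = \frac{1}{2 \cdot 723 \cdot 716 + 858989} = \frac{1}{1035336 + 858989} = \frac{1}{1894325}$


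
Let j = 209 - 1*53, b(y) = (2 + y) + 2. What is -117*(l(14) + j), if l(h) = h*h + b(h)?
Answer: -43290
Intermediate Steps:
b(y) = 4 + y
l(h) = 4 + h + h² (l(h) = h*h + (4 + h) = h² + (4 + h) = 4 + h + h²)
j = 156 (j = 209 - 53 = 156)
-117*(l(14) + j) = -117*((4 + 14 + 14²) + 156) = -117*((4 + 14 + 196) + 156) = -117*(214 + 156) = -117*370 = -43290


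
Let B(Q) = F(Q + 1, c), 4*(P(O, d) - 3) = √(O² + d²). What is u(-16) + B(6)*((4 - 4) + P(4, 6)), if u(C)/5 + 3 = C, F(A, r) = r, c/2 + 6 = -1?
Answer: -137 - 7*√13 ≈ -162.24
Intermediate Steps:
c = -14 (c = -12 + 2*(-1) = -12 - 2 = -14)
P(O, d) = 3 + √(O² + d²)/4
u(C) = -15 + 5*C
B(Q) = -14
u(-16) + B(6)*((4 - 4) + P(4, 6)) = (-15 + 5*(-16)) - 14*((4 - 4) + (3 + √(4² + 6²)/4)) = (-15 - 80) - 14*(0 + (3 + √(16 + 36)/4)) = -95 - 14*(0 + (3 + √52/4)) = -95 - 14*(0 + (3 + (2*√13)/4)) = -95 - 14*(0 + (3 + √13/2)) = -95 - 14*(3 + √13/2) = -95 + (-42 - 7*√13) = -137 - 7*√13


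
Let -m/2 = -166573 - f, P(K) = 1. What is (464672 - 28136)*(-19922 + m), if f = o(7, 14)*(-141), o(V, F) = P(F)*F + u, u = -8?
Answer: 135994933152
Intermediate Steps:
o(V, F) = -8 + F (o(V, F) = 1*F - 8 = F - 8 = -8 + F)
f = -846 (f = (-8 + 14)*(-141) = 6*(-141) = -846)
m = 331454 (m = -2*(-166573 - 1*(-846)) = -2*(-166573 + 846) = -2*(-165727) = 331454)
(464672 - 28136)*(-19922 + m) = (464672 - 28136)*(-19922 + 331454) = 436536*311532 = 135994933152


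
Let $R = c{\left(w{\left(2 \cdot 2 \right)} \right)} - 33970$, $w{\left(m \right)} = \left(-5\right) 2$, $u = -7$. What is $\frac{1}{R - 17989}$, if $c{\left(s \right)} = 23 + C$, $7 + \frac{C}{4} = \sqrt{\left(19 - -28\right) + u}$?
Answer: $- \frac{12991}{675064164} - \frac{\sqrt{10}}{337532082} \approx -1.9253 \cdot 10^{-5}$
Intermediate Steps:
$C = -28 + 8 \sqrt{10}$ ($C = -28 + 4 \sqrt{\left(19 - -28\right) - 7} = -28 + 4 \sqrt{\left(19 + 28\right) - 7} = -28 + 4 \sqrt{47 - 7} = -28 + 4 \sqrt{40} = -28 + 4 \cdot 2 \sqrt{10} = -28 + 8 \sqrt{10} \approx -2.7018$)
$w{\left(m \right)} = -10$
$c{\left(s \right)} = -5 + 8 \sqrt{10}$ ($c{\left(s \right)} = 23 - \left(28 - 8 \sqrt{10}\right) = -5 + 8 \sqrt{10}$)
$R = -33975 + 8 \sqrt{10}$ ($R = \left(-5 + 8 \sqrt{10}\right) - 33970 = -33975 + 8 \sqrt{10} \approx -33950.0$)
$\frac{1}{R - 17989} = \frac{1}{\left(-33975 + 8 \sqrt{10}\right) - 17989} = \frac{1}{-51964 + 8 \sqrt{10}}$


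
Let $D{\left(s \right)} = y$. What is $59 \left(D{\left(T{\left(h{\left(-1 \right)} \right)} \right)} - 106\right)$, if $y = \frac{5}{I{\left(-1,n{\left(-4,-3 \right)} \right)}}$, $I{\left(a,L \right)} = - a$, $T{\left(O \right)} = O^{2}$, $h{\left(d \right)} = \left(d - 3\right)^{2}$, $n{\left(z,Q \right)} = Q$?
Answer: $-5959$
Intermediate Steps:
$h{\left(d \right)} = \left(-3 + d\right)^{2}$
$y = 5$ ($y = \frac{5}{\left(-1\right) \left(-1\right)} = \frac{5}{1} = 5 \cdot 1 = 5$)
$D{\left(s \right)} = 5$
$59 \left(D{\left(T{\left(h{\left(-1 \right)} \right)} \right)} - 106\right) = 59 \left(5 - 106\right) = 59 \left(-101\right) = -5959$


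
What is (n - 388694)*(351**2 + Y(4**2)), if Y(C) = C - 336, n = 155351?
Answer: -28673421183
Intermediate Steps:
Y(C) = -336 + C
(n - 388694)*(351**2 + Y(4**2)) = (155351 - 388694)*(351**2 + (-336 + 4**2)) = -233343*(123201 + (-336 + 16)) = -233343*(123201 - 320) = -233343*122881 = -28673421183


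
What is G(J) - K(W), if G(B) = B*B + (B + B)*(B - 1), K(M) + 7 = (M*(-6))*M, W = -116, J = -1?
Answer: 80748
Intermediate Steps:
K(M) = -7 - 6*M² (K(M) = -7 + (M*(-6))*M = -7 + (-6*M)*M = -7 - 6*M²)
G(B) = B² + 2*B*(-1 + B) (G(B) = B² + (2*B)*(-1 + B) = B² + 2*B*(-1 + B))
G(J) - K(W) = -(-2 + 3*(-1)) - (-7 - 6*(-116)²) = -(-2 - 3) - (-7 - 6*13456) = -1*(-5) - (-7 - 80736) = 5 - 1*(-80743) = 5 + 80743 = 80748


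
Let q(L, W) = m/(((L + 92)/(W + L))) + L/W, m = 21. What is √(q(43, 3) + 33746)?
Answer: √7597685/15 ≈ 183.76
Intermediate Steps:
q(L, W) = L/W + 21*(L + W)/(92 + L) (q(L, W) = 21/(((L + 92)/(W + L))) + L/W = 21/(((92 + L)/(L + W))) + L/W = 21*((L + W)/(92 + L)) + L/W = 21*(L + W)/(92 + L) + L/W = L/W + 21*(L + W)/(92 + L))
√(q(43, 3) + 33746) = √((43² + 21*3² + 92*43 + 21*43*3)/(3*(92 + 43)) + 33746) = √((⅓)*(1849 + 21*9 + 3956 + 2709)/135 + 33746) = √((⅓)*(1/135)*(1849 + 189 + 3956 + 2709) + 33746) = √((⅓)*(1/135)*8703 + 33746) = √(967/45 + 33746) = √(1519537/45) = √7597685/15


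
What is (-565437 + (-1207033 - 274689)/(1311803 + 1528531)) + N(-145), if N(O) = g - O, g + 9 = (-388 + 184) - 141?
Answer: -803312523743/1420167 ≈ -5.6565e+5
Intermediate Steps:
g = -354 (g = -9 + ((-388 + 184) - 141) = -9 + (-204 - 141) = -9 - 345 = -354)
N(O) = -354 - O
(-565437 + (-1207033 - 274689)/(1311803 + 1528531)) + N(-145) = (-565437 + (-1207033 - 274689)/(1311803 + 1528531)) + (-354 - 1*(-145)) = (-565437 - 1481722/2840334) + (-354 + 145) = (-565437 - 1481722*1/2840334) - 209 = (-565437 - 740861/1420167) - 209 = -803015708840/1420167 - 209 = -803312523743/1420167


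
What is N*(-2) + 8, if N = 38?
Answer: -68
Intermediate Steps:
N*(-2) + 8 = 38*(-2) + 8 = -76 + 8 = -68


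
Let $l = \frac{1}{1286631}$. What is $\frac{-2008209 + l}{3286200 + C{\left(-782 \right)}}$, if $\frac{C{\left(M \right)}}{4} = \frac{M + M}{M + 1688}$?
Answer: $- \frac{195078708517789}{319222902047472} \approx -0.6111$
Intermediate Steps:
$l = \frac{1}{1286631} \approx 7.7722 \cdot 10^{-7}$
$C{\left(M \right)} = \frac{8 M}{1688 + M}$ ($C{\left(M \right)} = 4 \frac{M + M}{M + 1688} = 4 \frac{2 M}{1688 + M} = \frac{8 M}{1688 + M}$)
$\frac{-2008209 + l}{3286200 + C{\left(-782 \right)}} = \frac{-2008209 + \frac{1}{1286631}}{3286200 + 8 \left(-782\right) \frac{1}{1688 - 782}} = - \frac{2583823953878}{1286631 \left(3286200 + 8 \left(-782\right) \frac{1}{906}\right)} = - \frac{2583823953878}{1286631 \left(3286200 - \frac{3128}{453}\right)} = - \frac{2583823953878}{1286631 \cdot \frac{1488645472}{453}} = \left(- \frac{2583823953878}{1286631}\right) \frac{453}{1488645472} = - \frac{195078708517789}{319222902047472}$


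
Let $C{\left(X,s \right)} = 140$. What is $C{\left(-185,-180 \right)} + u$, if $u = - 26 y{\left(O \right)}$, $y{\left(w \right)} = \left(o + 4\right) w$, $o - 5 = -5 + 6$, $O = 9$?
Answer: $-2200$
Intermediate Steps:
$o = 6$ ($o = 5 + \left(-5 + 6\right) = 5 + 1 = 6$)
$y{\left(w \right)} = 10 w$ ($y{\left(w \right)} = \left(6 + 4\right) w = 10 w$)
$u = -2340$ ($u = - 26 \cdot 10 \cdot 9 = \left(-26\right) 90 = -2340$)
$C{\left(-185,-180 \right)} + u = 140 - 2340 = -2200$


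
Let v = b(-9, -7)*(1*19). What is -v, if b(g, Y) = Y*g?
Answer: -1197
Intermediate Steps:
v = 1197 (v = (-7*(-9))*(1*19) = 63*19 = 1197)
-v = -1*1197 = -1197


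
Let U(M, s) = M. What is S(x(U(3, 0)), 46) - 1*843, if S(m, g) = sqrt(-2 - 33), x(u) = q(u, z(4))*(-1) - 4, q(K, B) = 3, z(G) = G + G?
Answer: -843 + I*sqrt(35) ≈ -843.0 + 5.9161*I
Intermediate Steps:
z(G) = 2*G
x(u) = -7 (x(u) = 3*(-1) - 4 = -3 - 4 = -7)
S(m, g) = I*sqrt(35) (S(m, g) = sqrt(-35) = I*sqrt(35))
S(x(U(3, 0)), 46) - 1*843 = I*sqrt(35) - 1*843 = I*sqrt(35) - 843 = -843 + I*sqrt(35)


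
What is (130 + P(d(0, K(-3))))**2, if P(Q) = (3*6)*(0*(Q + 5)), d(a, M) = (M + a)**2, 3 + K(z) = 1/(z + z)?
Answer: 16900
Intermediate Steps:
K(z) = -3 + 1/(2*z) (K(z) = -3 + 1/(z + z) = -3 + 1/(2*z))
P(Q) = 0 (P(Q) = 18*(0*(5 + Q)) = 18*0 = 0)
(130 + P(d(0, K(-3))))**2 = (130 + 0)**2 = 130**2 = 16900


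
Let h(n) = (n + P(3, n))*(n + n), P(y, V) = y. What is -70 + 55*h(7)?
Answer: 7630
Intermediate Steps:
h(n) = 2*n*(3 + n) (h(n) = (n + 3)*(n + n) = (3 + n)*(2*n) = 2*n*(3 + n))
-70 + 55*h(7) = -70 + 55*(2*7*(3 + 7)) = -70 + 55*(2*7*10) = -70 + 55*140 = -70 + 7700 = 7630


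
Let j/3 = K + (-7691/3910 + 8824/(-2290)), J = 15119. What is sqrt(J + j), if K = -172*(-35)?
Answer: sqrt(26586377013305990)/895390 ≈ 182.10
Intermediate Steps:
K = 6020
j = 16155109131/895390 (j = 3*(6020 + (-7691/3910 + 8824/(-2290))) = 3*(6020 + (-7691*1/3910 + 8824*(-1/2290))) = 3*(6020 + (-7691/3910 - 4412/1145)) = 3*(6020 - 5211423/895390) = 3*(5385036377/895390) = 16155109131/895390 ≈ 18043.)
sqrt(J + j) = sqrt(15119 + 16155109131/895390) = sqrt(29692510541/895390) = sqrt(26586377013305990)/895390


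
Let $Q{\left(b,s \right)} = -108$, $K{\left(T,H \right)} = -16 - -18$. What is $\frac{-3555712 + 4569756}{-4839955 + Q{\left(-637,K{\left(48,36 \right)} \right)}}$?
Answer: $- \frac{1014044}{4840063} \approx -0.20951$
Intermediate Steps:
$K{\left(T,H \right)} = 2$ ($K{\left(T,H \right)} = -16 + 18 = 2$)
$\frac{-3555712 + 4569756}{-4839955 + Q{\left(-637,K{\left(48,36 \right)} \right)}} = \frac{-3555712 + 4569756}{-4839955 - 108} = \frac{1014044}{-4840063} = 1014044 \left(- \frac{1}{4840063}\right) = - \frac{1014044}{4840063}$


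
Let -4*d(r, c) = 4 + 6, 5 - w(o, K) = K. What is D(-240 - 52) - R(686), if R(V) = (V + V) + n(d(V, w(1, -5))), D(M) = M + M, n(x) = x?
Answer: -3907/2 ≈ -1953.5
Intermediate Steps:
w(o, K) = 5 - K
d(r, c) = -5/2 (d(r, c) = -(4 + 6)/4 = -1/4*10 = -5/2)
D(M) = 2*M
R(V) = -5/2 + 2*V (R(V) = (V + V) - 5/2 = 2*V - 5/2 = -5/2 + 2*V)
D(-240 - 52) - R(686) = 2*(-240 - 52) - (-5/2 + 2*686) = 2*(-292) - (-5/2 + 1372) = -584 - 1*2739/2 = -584 - 2739/2 = -3907/2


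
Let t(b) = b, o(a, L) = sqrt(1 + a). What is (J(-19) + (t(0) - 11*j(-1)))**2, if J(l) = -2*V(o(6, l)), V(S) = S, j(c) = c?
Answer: 149 - 44*sqrt(7) ≈ 32.587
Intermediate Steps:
J(l) = -2*sqrt(7) (J(l) = -2*sqrt(1 + 6) = -2*sqrt(7))
(J(-19) + (t(0) - 11*j(-1)))**2 = (-2*sqrt(7) + (0 - 11*(-1)))**2 = (-2*sqrt(7) + (0 + 11))**2 = (-2*sqrt(7) + 11)**2 = (11 - 2*sqrt(7))**2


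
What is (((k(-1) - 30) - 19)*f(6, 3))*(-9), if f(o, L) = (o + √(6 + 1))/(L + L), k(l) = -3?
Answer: 468 + 78*√7 ≈ 674.37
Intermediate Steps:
f(o, L) = (o + √7)/(2*L) (f(o, L) = (o + √7)/((2*L)) = (o + √7)*(1/(2*L)) = (o + √7)/(2*L))
(((k(-1) - 30) - 19)*f(6, 3))*(-9) = (((-3 - 30) - 19)*((½)*(6 + √7)/3))*(-9) = ((-33 - 19)*((½)*(⅓)*(6 + √7)))*(-9) = -52*(1 + √7/6)*(-9) = (-52 - 26*√7/3)*(-9) = 468 + 78*√7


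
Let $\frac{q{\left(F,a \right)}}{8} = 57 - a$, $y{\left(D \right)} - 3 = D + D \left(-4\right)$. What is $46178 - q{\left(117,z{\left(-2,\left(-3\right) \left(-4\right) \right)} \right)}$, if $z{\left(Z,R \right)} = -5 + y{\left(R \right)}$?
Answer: $45418$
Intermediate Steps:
$y{\left(D \right)} = 3 - 3 D$ ($y{\left(D \right)} = 3 + \left(D + D \left(-4\right)\right) = 3 + \left(D - 4 D\right) = 3 - 3 D$)
$z{\left(Z,R \right)} = -2 - 3 R$ ($z{\left(Z,R \right)} = -5 - \left(-3 + 3 R\right) = -2 - 3 R$)
$q{\left(F,a \right)} = 456 - 8 a$ ($q{\left(F,a \right)} = 8 \left(57 - a\right) = 456 - 8 a$)
$46178 - q{\left(117,z{\left(-2,\left(-3\right) \left(-4\right) \right)} \right)} = 46178 - \left(456 - 8 \left(-2 - 3 \left(\left(-3\right) \left(-4\right)\right)\right)\right) = 46178 - \left(456 - 8 \left(-2 - 36\right)\right) = 46178 - \left(456 - -304\right) = 46178 - \left(456 + 304\right) = 46178 - 760 = 45418$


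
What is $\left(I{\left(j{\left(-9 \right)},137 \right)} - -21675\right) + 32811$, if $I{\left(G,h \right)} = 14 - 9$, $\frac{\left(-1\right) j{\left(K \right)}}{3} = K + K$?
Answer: $54491$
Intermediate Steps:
$j{\left(K \right)} = - 6 K$ ($j{\left(K \right)} = - 3 \left(K + K\right) = - 3 \cdot 2 K = - 6 K$)
$I{\left(G,h \right)} = 5$ ($I{\left(G,h \right)} = 14 - 9 = 5$)
$\left(I{\left(j{\left(-9 \right)},137 \right)} - -21675\right) + 32811 = \left(5 - -21675\right) + 32811 = \left(5 + 21675\right) + 32811 = 21680 + 32811 = 54491$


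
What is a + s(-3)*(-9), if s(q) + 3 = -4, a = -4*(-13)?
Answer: 115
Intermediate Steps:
a = 52
s(q) = -7 (s(q) = -3 - 4 = -7)
a + s(-3)*(-9) = 52 - 7*(-9) = 52 + 63 = 115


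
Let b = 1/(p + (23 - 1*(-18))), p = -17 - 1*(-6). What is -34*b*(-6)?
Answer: 34/5 ≈ 6.8000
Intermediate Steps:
p = -11 (p = -17 + 6 = -11)
b = 1/30 (b = 1/(-11 + (23 - 1*(-18))) = 1/(-11 + (23 + 18)) = 1/(-11 + 41) = 1/30 ≈ 0.033333)
-34*b*(-6) = -34*1/30*(-6) = -17/15*(-6) = 34/5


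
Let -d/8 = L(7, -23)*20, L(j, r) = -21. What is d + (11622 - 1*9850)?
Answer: 5132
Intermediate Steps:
d = 3360 (d = -(-168)*20 = -8*(-420) = 3360)
d + (11622 - 1*9850) = 3360 + (11622 - 1*9850) = 3360 + (11622 - 9850) = 3360 + 1772 = 5132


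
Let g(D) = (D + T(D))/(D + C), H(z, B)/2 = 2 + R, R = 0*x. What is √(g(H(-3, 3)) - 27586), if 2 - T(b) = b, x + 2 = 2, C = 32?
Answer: I*√993094/6 ≈ 166.09*I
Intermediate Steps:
x = 0 (x = -2 + 2 = 0)
R = 0 (R = 0*0 = 0)
T(b) = 2 - b
H(z, B) = 4 (H(z, B) = 2*(2 + 0) = 2*2 = 4)
g(D) = 2/(32 + D) (g(D) = (D + (2 - D))/(D + 32) = 2/(32 + D))
√(g(H(-3, 3)) - 27586) = √(2/(32 + 4) - 27586) = √(2/36 - 27586) = √(2*(1/36) - 27586) = √(1/18 - 27586) = √(-496547/18) = I*√993094/6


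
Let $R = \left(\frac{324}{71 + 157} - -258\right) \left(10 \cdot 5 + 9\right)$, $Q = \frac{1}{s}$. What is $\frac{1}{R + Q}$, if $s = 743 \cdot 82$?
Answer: $\frac{1157594}{17717951005} \approx 6.5334 \cdot 10^{-5}$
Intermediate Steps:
$s = 60926$
$Q = \frac{1}{60926} \approx 1.6413 \cdot 10^{-5}$
$R = \frac{290811}{19}$ ($R = \left(\frac{324}{228} + 258\right) \left(50 + 9\right) = \left(324 \cdot \frac{1}{228} + 258\right) 59 = \left(\frac{27}{19} + 258\right) 59 = \frac{4929}{19} \cdot 59 = \frac{290811}{19} \approx 15306.0$)
$\frac{1}{R + Q} = \frac{1}{\frac{290811}{19} + \frac{1}{60926}} = \frac{1}{\frac{17717951005}{1157594}} = \frac{1157594}{17717951005}$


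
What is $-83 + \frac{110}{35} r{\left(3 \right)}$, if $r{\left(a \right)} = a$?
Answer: $- \frac{515}{7} \approx -73.571$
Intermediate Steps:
$-83 + \frac{110}{35} r{\left(3 \right)} = -83 + \frac{110}{35} \cdot 3 = -83 + 110 \cdot \frac{1}{35} \cdot 3 = -83 + \frac{22}{7} \cdot 3 = -83 + \frac{66}{7} = - \frac{515}{7}$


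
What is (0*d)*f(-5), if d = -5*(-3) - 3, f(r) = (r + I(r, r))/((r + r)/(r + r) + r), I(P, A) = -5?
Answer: 0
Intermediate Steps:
f(r) = (-5 + r)/(1 + r) (f(r) = (r - 5)/((r + r)/(r + r) + r) = (-5 + r)/((2*r)/((2*r)) + r) = (-5 + r)/((2*r)*(1/(2*r)) + r) = (-5 + r)/(1 + r))
d = 12 (d = 15 - 3 = 12)
(0*d)*f(-5) = (0*12)*((-5 - 5)/(1 - 5)) = 0*(-10/(-4)) = 0*(-1/4*(-10)) = 0*(5/2) = 0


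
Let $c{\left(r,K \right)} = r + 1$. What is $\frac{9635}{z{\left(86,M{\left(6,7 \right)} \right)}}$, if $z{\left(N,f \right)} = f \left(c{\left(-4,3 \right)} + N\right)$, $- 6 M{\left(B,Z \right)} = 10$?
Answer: $- \frac{5781}{83} \approx -69.651$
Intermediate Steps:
$c{\left(r,K \right)} = 1 + r$
$M{\left(B,Z \right)} = - \frac{5}{3}$ ($M{\left(B,Z \right)} = \left(- \frac{1}{6}\right) 10 = - \frac{5}{3}$)
$z{\left(N,f \right)} = f \left(-3 + N\right)$ ($z{\left(N,f \right)} = f \left(\left(1 - 4\right) + N\right) = f \left(-3 + N\right)$)
$\frac{9635}{z{\left(86,M{\left(6,7 \right)} \right)}} = \frac{9635}{\left(- \frac{5}{3}\right) \left(-3 + 86\right)} = \frac{9635}{\left(- \frac{5}{3}\right) 83} = \frac{9635}{- \frac{415}{3}} = 9635 \left(- \frac{3}{415}\right) = - \frac{5781}{83}$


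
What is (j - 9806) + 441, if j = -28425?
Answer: -37790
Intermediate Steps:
(j - 9806) + 441 = (-28425 - 9806) + 441 = -38231 + 441 = -37790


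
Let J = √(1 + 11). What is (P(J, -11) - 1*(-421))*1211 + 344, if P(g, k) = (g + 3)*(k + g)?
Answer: 484744 - 19376*√3 ≈ 4.5118e+5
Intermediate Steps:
J = 2*√3 (J = √12 = 2*√3 ≈ 3.4641)
P(g, k) = (3 + g)*(g + k)
(P(J, -11) - 1*(-421))*1211 + 344 = (((2*√3)² + 3*(2*√3) + 3*(-11) + (2*√3)*(-11)) - 1*(-421))*1211 + 344 = ((12 + 6*√3 - 33 - 22*√3) + 421)*1211 + 344 = ((-21 - 16*√3) + 421)*1211 + 344 = (400 - 16*√3)*1211 + 344 = (484400 - 19376*√3) + 344 = 484744 - 19376*√3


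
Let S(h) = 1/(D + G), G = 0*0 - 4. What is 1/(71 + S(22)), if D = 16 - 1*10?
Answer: 2/143 ≈ 0.013986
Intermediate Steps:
G = -4 (G = 0 - 4 = -4)
D = 6 (D = 16 - 10 = 6)
S(h) = ½ (S(h) = 1/(6 - 4) = 1/2 = ½)
1/(71 + S(22)) = 1/(71 + ½) = 1/(143/2) = 2/143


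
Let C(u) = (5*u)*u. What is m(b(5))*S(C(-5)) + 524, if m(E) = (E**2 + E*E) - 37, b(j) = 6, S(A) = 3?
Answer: 629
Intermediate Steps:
C(u) = 5*u**2
m(E) = -37 + 2*E**2 (m(E) = (E**2 + E**2) - 37 = 2*E**2 - 37 = -37 + 2*E**2)
m(b(5))*S(C(-5)) + 524 = (-37 + 2*6**2)*3 + 524 = (-37 + 2*36)*3 + 524 = (-37 + 72)*3 + 524 = 35*3 + 524 = 105 + 524 = 629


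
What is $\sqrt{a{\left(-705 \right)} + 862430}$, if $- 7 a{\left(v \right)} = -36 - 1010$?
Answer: $\frac{2 \sqrt{10566598}}{7} \approx 928.75$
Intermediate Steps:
$a{\left(v \right)} = \frac{1046}{7}$ ($a{\left(v \right)} = - \frac{-36 - 1010}{7} = \left(- \frac{1}{7}\right) \left(-1046\right) = \frac{1046}{7}$)
$\sqrt{a{\left(-705 \right)} + 862430} = \sqrt{\frac{1046}{7} + 862430} = \sqrt{\frac{6038056}{7}} = \frac{2 \sqrt{10566598}}{7}$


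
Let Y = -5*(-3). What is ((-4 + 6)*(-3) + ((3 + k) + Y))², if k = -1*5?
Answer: 49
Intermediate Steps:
k = -5
Y = 15
((-4 + 6)*(-3) + ((3 + k) + Y))² = ((-4 + 6)*(-3) + ((3 - 5) + 15))² = (2*(-3) + (-2 + 15))² = (-6 + 13)² = 7² = 49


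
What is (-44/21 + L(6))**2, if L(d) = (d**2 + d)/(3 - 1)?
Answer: 157609/441 ≈ 357.39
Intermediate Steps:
L(d) = d/2 + d**2/2 (L(d) = (d + d**2)/2 = (d + d**2)*(1/2) = d/2 + d**2/2)
(-44/21 + L(6))**2 = (-44/21 + (1/2)*6*(1 + 6))**2 = (-44*1/21 + (1/2)*6*7)**2 = (-44/21 + 21)**2 = (397/21)**2 = 157609/441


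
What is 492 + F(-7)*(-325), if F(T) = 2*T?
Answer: 5042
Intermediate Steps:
492 + F(-7)*(-325) = 492 + (2*(-7))*(-325) = 492 - 14*(-325) = 492 + 4550 = 5042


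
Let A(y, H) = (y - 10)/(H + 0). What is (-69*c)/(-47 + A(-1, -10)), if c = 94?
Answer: 21620/153 ≈ 141.31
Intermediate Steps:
A(y, H) = (-10 + y)/H
(-69*c)/(-47 + A(-1, -10)) = (-69*94)/(-47 + (-10 - 1)/(-10)) = -6486/(-47 - ⅒*(-11)) = -6486/(-47 + 11/10) = -6486/(-459/10) = -6486*(-10/459) = 21620/153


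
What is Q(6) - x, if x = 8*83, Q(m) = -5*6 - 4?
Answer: -698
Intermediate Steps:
Q(m) = -34 (Q(m) = -30 - 4 = -34)
x = 664
Q(6) - x = -34 - 1*664 = -34 - 664 = -698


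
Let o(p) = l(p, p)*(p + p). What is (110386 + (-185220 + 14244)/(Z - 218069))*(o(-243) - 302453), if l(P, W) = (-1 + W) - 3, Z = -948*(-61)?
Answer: -3226583175838822/160241 ≈ -2.0136e+10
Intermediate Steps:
Z = 57828
l(P, W) = -4 + W
o(p) = 2*p*(-4 + p) (o(p) = (-4 + p)*(p + p) = (-4 + p)*(2*p) = 2*p*(-4 + p))
(110386 + (-185220 + 14244)/(Z - 218069))*(o(-243) - 302453) = (110386 + (-185220 + 14244)/(57828 - 218069))*(2*(-243)*(-4 - 243) - 302453) = (110386 - 170976/(-160241))*(2*(-243)*(-247) - 302453) = (110386 - 170976*(-1/160241))*(120042 - 302453) = (110386 + 170976/160241)*(-182411) = (17688534002/160241)*(-182411) = -3226583175838822/160241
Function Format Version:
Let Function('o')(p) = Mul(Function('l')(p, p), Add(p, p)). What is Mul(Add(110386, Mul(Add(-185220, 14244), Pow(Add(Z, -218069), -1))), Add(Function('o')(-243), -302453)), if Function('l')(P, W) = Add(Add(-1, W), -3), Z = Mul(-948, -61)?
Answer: Rational(-3226583175838822, 160241) ≈ -2.0136e+10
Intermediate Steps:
Z = 57828
Function('l')(P, W) = Add(-4, W)
Function('o')(p) = Mul(2, p, Add(-4, p)) (Function('o')(p) = Mul(Add(-4, p), Add(p, p)) = Mul(Add(-4, p), Mul(2, p)) = Mul(2, p, Add(-4, p)))
Mul(Add(110386, Mul(Add(-185220, 14244), Pow(Add(Z, -218069), -1))), Add(Function('o')(-243), -302453)) = Mul(Add(110386, Mul(Add(-185220, 14244), Pow(Add(57828, -218069), -1))), Add(Mul(2, -243, Add(-4, -243)), -302453)) = Mul(Add(110386, Mul(-170976, Pow(-160241, -1))), Add(Mul(2, -243, -247), -302453)) = Mul(Add(110386, Mul(-170976, Rational(-1, 160241))), Add(120042, -302453)) = Mul(Add(110386, Rational(170976, 160241)), -182411) = Mul(Rational(17688534002, 160241), -182411) = Rational(-3226583175838822, 160241)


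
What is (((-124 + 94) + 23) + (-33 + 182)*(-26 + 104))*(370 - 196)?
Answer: 2021010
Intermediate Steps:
(((-124 + 94) + 23) + (-33 + 182)*(-26 + 104))*(370 - 196) = ((-30 + 23) + 149*78)*174 = (-7 + 11622)*174 = 11615*174 = 2021010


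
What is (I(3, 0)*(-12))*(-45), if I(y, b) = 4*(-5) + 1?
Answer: -10260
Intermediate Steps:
I(y, b) = -19 (I(y, b) = -20 + 1 = -19)
(I(3, 0)*(-12))*(-45) = -19*(-12)*(-45) = 228*(-45) = -10260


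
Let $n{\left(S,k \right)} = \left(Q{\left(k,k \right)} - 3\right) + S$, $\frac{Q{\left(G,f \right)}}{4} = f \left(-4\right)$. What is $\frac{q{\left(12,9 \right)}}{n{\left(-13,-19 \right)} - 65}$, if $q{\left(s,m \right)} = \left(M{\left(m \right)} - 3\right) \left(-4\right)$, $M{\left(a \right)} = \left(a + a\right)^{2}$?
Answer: $- \frac{1284}{223} \approx -5.7579$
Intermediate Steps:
$M{\left(a \right)} = 4 a^{2}$ ($M{\left(a \right)} = \left(2 a\right)^{2} = 4 a^{2}$)
$Q{\left(G,f \right)} = - 16 f$ ($Q{\left(G,f \right)} = 4 f \left(-4\right) = 4 \left(- 4 f\right) = - 16 f$)
$n{\left(S,k \right)} = -3 + S - 16 k$ ($n{\left(S,k \right)} = \left(- 16 k - 3\right) + S = \left(-3 - 16 k\right) + S = -3 + S - 16 k$)
$q{\left(s,m \right)} = 12 - 16 m^{2}$ ($q{\left(s,m \right)} = \left(4 m^{2} - 3\right) \left(-4\right) = \left(-3 + 4 m^{2}\right) \left(-4\right) = 12 - 16 m^{2}$)
$\frac{q{\left(12,9 \right)}}{n{\left(-13,-19 \right)} - 65} = \frac{12 - 16 \cdot 9^{2}}{\left(-3 - 13 - -304\right) - 65} = \frac{12 - 1296}{\left(-3 - 13 + 304\right) - 65} = \frac{12 - 1296}{288 - 65} = - \frac{1284}{223}$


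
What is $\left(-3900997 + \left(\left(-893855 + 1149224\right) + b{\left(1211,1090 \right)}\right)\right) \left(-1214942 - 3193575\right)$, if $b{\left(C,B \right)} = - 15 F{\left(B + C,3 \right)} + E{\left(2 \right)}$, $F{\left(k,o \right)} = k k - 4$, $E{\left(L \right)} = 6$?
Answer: $366191599802309$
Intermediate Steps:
$F{\left(k,o \right)} = -4 + k^{2}$ ($F{\left(k,o \right)} = k^{2} - 4 = -4 + k^{2}$)
$b{\left(C,B \right)} = 66 - 15 \left(B + C\right)^{2}$ ($b{\left(C,B \right)} = - 15 \left(-4 + \left(B + C\right)^{2}\right) + 6 = \left(60 - 15 \left(B + C\right)^{2}\right) + 6 = 66 - 15 \left(B + C\right)^{2}$)
$\left(-3900997 + \left(\left(-893855 + 1149224\right) + b{\left(1211,1090 \right)}\right)\right) \left(-1214942 - 3193575\right) = \left(-3900997 + \left(\left(-893855 + 1149224\right) + \left(66 - 15 \left(1090 + 1211\right)^{2}\right)\right)\right) \left(-1214942 - 3193575\right) = \left(-3900997 + \left(255369 + \left(66 - 15 \cdot 2301^{2}\right)\right)\right) \left(-4408517\right) = \left(-3900997 + \left(255369 + \left(66 - 79419015\right)\right)\right) \left(-4408517\right) = \left(-3900997 + \left(255369 - 79418949\right)\right) \left(-4408517\right) = \left(-3900997 - 79163580\right) \left(-4408517\right) = \left(-83064577\right) \left(-4408517\right) = 366191599802309$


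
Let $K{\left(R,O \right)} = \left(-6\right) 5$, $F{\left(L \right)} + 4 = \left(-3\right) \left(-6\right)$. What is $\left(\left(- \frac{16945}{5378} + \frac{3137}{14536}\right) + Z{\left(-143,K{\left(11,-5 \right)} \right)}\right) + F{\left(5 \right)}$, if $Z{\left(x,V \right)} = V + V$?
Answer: $- \frac{1912736851}{39087304} \approx -48.935$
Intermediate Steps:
$F{\left(L \right)} = 14$ ($F{\left(L \right)} = -4 - -18 = -4 + 18 = 14$)
$K{\left(R,O \right)} = -30$
$Z{\left(x,V \right)} = 2 V$
$\left(\left(- \frac{16945}{5378} + \frac{3137}{14536}\right) + Z{\left(-143,K{\left(11,-5 \right)} \right)}\right) + F{\left(5 \right)} = \left(\left(- \frac{16945}{5378} + \frac{3137}{14536}\right) + 2 \left(-30\right)\right) + 14 = \left(\left(\left(-16945\right) \frac{1}{5378} + 3137 \cdot \frac{1}{14536}\right) - 60\right) + 14 = \left(\left(- \frac{16945}{5378} + \frac{3137}{14536}\right) - 60\right) + 14 = \left(- \frac{114720867}{39087304} - 60\right) + 14 = - \frac{2459959107}{39087304} + 14 = - \frac{1912736851}{39087304}$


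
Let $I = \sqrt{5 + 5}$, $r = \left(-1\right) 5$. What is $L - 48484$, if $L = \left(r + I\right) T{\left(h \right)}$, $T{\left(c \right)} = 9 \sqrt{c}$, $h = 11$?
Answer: $-48484 - 9 \sqrt{11} \left(5 - \sqrt{10}\right) \approx -48539.0$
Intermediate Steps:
$r = -5$
$I = \sqrt{10} \approx 3.1623$
$L = 9 \sqrt{11} \left(-5 + \sqrt{10}\right)$ ($L = \left(-5 + \sqrt{10}\right) 9 \sqrt{11} = 9 \sqrt{11} \left(-5 + \sqrt{10}\right) \approx -54.855$)
$L - 48484 = 9 \sqrt{11} \left(-5 + \sqrt{10}\right) - 48484 = -48484 + 9 \sqrt{11} \left(-5 + \sqrt{10}\right)$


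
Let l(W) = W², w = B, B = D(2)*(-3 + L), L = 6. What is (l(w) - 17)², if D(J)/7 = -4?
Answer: 49547521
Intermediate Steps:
D(J) = -28 (D(J) = 7*(-4) = -28)
B = -84 (B = -28*(-3 + 6) = -28*3 = -84)
w = -84
(l(w) - 17)² = ((-84)² - 17)² = (7056 - 17)² = 7039² = 49547521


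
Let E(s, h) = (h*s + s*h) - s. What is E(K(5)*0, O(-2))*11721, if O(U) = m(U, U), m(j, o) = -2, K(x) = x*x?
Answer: 0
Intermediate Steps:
K(x) = x**2
O(U) = -2
E(s, h) = -s + 2*h*s (E(s, h) = (h*s + h*s) - s = 2*h*s - s = -s + 2*h*s)
E(K(5)*0, O(-2))*11721 = ((5**2*0)*(-1 + 2*(-2)))*11721 = ((25*0)*(-1 - 4))*11721 = (0*(-5))*11721 = 0*11721 = 0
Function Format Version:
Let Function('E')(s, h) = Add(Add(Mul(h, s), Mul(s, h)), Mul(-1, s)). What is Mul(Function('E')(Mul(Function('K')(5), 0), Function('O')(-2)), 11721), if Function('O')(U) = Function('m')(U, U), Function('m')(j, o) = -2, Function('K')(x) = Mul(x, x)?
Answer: 0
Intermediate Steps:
Function('K')(x) = Pow(x, 2)
Function('O')(U) = -2
Function('E')(s, h) = Add(Mul(-1, s), Mul(2, h, s)) (Function('E')(s, h) = Add(Add(Mul(h, s), Mul(h, s)), Mul(-1, s)) = Add(Mul(2, h, s), Mul(-1, s)) = Add(Mul(-1, s), Mul(2, h, s)))
Mul(Function('E')(Mul(Function('K')(5), 0), Function('O')(-2)), 11721) = Mul(Mul(Mul(Pow(5, 2), 0), Add(-1, Mul(2, -2))), 11721) = Mul(Mul(Mul(25, 0), Add(-1, -4)), 11721) = Mul(Mul(0, -5), 11721) = Mul(0, 11721) = 0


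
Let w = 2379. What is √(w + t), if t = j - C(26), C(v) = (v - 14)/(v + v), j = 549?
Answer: 3*√54977/13 ≈ 54.109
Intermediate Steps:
C(v) = (-14 + v)/(2*v) (C(v) = (-14 + v)/((2*v)) = (-14 + v)*(1/(2*v)) = (-14 + v)/(2*v))
t = 7134/13 (t = 549 - (-14 + 26)/(2*26) = 549 - 12/(2*26) = 549 - 1*3/13 = 549 - 3/13 = 7134/13 ≈ 548.77)
√(w + t) = √(2379 + 7134/13) = √(38061/13) = 3*√54977/13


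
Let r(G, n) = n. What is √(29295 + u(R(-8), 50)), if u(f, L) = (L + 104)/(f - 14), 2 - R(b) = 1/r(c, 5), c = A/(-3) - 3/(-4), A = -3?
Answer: 5*√4358389/61 ≈ 171.12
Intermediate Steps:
c = 7/4 (c = -3/(-3) - 3/(-4) = -3*(-⅓) - 3*(-¼) = 1 + ¾ = 7/4 ≈ 1.7500)
R(b) = 9/5 (R(b) = 2 - 1/5 = 2 - 1*⅕ = 2 - ⅕ = 9/5)
u(f, L) = (104 + L)/(-14 + f)
√(29295 + u(R(-8), 50)) = √(29295 + (104 + 50)/(-14 + 9/5)) = √(29295 + 154/(-61/5)) = √(29295 - 5/61*154) = √(29295 - 770/61) = √(1786225/61) = 5*√4358389/61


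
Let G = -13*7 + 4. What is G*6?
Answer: -522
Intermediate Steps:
G = -87 (G = -91 + 4 = -87)
G*6 = -87*6 = -522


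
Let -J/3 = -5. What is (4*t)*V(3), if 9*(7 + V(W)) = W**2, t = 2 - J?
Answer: 312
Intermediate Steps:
J = 15 (J = -3*(-5) = 15)
t = -13 (t = 2 - 1*15 = 2 - 15 = -13)
V(W) = -7 + W**2/9
(4*t)*V(3) = (4*(-13))*(-7 + (1/9)*3**2) = -52*(-7 + (1/9)*9) = -52*(-7 + 1) = -52*(-6) = 312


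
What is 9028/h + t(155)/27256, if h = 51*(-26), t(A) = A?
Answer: -122930819/18070728 ≈ -6.8028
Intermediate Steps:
h = -1326
9028/h + t(155)/27256 = 9028/(-1326) + 155/27256 = 9028*(-1/1326) + 155*(1/27256) = -4514/663 + 155/27256 = -122930819/18070728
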